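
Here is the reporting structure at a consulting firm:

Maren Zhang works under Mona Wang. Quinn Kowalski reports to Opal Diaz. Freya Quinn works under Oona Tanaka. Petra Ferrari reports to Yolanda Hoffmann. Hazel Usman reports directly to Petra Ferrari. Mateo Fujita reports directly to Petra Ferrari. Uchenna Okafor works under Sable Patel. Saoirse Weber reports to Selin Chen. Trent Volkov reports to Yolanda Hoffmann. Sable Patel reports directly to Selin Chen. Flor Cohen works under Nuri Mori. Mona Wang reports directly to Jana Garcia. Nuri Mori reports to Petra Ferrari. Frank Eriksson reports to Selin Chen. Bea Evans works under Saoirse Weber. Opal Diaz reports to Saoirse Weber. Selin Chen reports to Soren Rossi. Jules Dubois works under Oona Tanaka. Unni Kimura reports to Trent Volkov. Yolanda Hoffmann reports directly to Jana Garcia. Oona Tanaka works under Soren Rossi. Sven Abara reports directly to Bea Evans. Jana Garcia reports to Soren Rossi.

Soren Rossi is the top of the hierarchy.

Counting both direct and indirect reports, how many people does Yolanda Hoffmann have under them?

Yolanda Hoffmann directly manages Trent Volkov, Petra Ferrari. Under Trent Volkov: Unni Kimura (1). Under Petra Ferrari: Mateo Fujita, Nuri Mori, Flor Cohen, Hazel Usman (4). So Yolanda Hoffmann's organization is 2 direct reports plus everyone under them: 2 + 5 = 7.

7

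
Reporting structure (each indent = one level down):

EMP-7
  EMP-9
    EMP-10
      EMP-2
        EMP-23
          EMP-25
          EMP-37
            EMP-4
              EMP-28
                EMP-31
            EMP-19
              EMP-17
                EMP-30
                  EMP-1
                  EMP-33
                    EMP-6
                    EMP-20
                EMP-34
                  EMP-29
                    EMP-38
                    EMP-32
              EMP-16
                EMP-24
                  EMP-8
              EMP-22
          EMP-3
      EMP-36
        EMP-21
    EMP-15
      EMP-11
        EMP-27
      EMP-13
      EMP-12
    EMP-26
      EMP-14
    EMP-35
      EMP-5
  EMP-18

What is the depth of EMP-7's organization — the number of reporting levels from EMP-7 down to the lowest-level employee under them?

10

The longest chain under EMP-7 runs EMP-7 → EMP-9 → EMP-10 → EMP-2 → EMP-23 → EMP-37 → EMP-19 → EMP-17 → EMP-34 → EMP-29 → EMP-32, which is 10 levels below EMP-7.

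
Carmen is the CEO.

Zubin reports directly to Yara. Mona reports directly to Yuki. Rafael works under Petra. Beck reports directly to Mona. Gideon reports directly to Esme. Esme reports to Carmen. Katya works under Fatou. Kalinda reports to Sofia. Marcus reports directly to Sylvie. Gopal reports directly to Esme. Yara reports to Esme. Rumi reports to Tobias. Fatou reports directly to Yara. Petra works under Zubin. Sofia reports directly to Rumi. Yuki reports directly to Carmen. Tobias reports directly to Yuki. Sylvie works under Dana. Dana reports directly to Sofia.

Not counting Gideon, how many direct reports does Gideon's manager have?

2

Gideon reports to Esme. Esme's other direct reports are Yara, Gopal — 2 peers.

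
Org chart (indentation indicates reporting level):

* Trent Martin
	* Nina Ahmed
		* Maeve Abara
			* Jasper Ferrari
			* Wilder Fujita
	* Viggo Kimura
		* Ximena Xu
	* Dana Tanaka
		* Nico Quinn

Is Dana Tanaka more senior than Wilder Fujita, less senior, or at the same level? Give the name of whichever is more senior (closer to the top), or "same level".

Dana Tanaka is 1 level below Trent Martin; Wilder Fujita is 3. Dana Tanaka is higher.

Dana Tanaka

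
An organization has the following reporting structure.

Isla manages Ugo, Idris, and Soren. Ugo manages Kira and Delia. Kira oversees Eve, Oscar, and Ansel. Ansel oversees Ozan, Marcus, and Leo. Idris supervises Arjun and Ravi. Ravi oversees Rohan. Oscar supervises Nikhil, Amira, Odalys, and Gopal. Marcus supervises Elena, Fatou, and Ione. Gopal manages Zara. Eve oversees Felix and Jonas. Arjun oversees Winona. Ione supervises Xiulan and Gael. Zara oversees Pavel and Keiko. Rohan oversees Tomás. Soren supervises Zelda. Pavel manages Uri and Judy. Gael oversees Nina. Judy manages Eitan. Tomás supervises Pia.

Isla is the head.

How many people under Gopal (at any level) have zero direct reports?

The people in Gopal's organization with no one reporting to them are Keiko, Eitan, Uri. That is 3.

3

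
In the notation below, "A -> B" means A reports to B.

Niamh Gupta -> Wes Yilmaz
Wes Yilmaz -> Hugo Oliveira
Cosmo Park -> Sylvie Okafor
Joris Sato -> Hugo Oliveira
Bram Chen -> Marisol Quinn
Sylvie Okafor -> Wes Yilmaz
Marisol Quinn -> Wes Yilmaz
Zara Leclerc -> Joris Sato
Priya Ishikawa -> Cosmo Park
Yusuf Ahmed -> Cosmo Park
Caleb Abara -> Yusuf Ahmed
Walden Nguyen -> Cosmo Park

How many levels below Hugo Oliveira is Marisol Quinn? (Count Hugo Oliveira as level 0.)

Chain from Marisol Quinn up to Hugo Oliveira: Marisol Quinn → Wes Yilmaz → Hugo Oliveira. That is 2 steps up, so Marisol Quinn is 2 levels below Hugo Oliveira.

2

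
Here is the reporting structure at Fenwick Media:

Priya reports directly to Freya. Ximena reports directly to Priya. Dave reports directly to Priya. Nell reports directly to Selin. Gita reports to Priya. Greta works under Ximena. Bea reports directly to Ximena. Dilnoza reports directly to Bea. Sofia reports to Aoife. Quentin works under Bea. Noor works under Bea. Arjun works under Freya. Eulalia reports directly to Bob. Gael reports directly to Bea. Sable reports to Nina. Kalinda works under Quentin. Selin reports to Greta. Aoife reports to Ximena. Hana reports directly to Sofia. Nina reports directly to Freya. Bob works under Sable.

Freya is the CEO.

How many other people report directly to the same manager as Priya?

2

Priya reports to Freya. Freya's other direct reports are Nina, Arjun — 2 peers.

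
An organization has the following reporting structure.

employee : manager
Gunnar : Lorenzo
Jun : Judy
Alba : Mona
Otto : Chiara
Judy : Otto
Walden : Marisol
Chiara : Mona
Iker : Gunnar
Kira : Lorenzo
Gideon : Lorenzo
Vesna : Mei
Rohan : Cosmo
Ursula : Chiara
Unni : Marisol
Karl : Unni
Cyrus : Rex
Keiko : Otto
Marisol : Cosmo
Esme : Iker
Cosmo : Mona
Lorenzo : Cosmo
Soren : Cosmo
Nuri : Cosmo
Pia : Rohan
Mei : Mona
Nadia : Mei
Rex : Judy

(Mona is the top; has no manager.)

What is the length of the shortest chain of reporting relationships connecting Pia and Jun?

7

Pia is 3 levels below Mona, and Jun is 4 levels below Mona (their lowest common manager). The shortest path runs up from Pia to Mona and back down to Jun: 3 + 4 = 7 links.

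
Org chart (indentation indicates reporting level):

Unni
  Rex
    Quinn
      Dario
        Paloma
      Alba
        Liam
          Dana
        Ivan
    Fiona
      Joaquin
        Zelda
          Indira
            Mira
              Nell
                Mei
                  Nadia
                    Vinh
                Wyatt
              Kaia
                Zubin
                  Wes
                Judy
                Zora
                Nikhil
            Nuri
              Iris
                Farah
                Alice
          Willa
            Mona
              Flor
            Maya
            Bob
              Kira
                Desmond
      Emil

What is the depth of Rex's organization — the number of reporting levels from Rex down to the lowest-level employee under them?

9

The longest chain under Rex runs Rex → Fiona → Joaquin → Zelda → Indira → Mira → Nell → Mei → Nadia → Vinh, which is 9 levels below Rex.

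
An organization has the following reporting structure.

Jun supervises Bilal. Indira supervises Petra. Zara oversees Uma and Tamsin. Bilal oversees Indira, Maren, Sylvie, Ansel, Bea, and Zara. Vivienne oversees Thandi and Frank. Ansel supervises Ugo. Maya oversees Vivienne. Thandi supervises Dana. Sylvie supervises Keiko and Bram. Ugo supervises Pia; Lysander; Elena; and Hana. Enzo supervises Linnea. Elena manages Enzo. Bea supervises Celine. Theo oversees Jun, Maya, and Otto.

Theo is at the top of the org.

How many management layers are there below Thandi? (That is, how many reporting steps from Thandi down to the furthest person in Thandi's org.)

The longest chain under Thandi runs Thandi → Dana, which is 1 level below Thandi.

1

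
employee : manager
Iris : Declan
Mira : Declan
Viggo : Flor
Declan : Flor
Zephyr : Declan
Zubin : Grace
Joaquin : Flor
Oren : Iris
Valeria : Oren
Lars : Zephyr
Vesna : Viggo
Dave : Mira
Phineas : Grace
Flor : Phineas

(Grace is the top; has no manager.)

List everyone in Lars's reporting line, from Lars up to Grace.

Lars reports to Zephyr. Zephyr reports to Declan. Declan reports to Flor. Flor reports to Phineas. Phineas reports to Grace. Grace is at the top.

Lars -> Zephyr -> Declan -> Flor -> Phineas -> Grace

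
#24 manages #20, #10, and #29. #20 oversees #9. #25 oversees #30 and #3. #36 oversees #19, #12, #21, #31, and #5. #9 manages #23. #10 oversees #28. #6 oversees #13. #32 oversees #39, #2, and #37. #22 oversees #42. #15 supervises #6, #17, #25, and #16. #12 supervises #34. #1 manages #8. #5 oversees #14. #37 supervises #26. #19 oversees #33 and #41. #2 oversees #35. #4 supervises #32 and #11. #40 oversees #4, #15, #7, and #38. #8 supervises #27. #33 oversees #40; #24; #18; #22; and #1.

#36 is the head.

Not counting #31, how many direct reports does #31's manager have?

4

#31 reports to #36. #36's other direct reports are #19, #12, #21, #5 — 4 peers.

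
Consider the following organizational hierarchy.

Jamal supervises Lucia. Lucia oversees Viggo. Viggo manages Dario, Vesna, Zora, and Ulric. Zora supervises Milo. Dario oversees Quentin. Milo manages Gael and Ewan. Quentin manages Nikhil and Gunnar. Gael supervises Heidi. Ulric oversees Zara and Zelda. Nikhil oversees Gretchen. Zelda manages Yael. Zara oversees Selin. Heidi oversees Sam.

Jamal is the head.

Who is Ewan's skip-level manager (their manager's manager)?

Ewan reports to Milo, and Milo reports to Zora. So Ewan's skip-level manager is Zora.

Zora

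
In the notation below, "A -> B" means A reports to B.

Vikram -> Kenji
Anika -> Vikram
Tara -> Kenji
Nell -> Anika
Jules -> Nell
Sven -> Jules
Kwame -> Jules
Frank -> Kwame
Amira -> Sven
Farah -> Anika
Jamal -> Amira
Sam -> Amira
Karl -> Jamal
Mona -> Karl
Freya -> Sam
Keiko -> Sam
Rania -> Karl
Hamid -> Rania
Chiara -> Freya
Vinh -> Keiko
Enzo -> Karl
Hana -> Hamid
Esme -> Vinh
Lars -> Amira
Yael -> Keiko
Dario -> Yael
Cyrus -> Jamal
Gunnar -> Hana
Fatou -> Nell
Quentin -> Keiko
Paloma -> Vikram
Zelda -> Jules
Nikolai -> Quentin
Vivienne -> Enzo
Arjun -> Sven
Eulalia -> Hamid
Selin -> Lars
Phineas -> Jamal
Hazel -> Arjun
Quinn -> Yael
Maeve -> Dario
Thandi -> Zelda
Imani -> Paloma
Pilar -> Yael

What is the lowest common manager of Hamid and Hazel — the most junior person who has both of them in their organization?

Hamid's chain of managers is Rania, Karl, Jamal, Amira, Sven, Jules, Nell, Anika, Vikram, Kenji. Hazel's chain of managers is Arjun, Sven, Jules, Nell, Anika, Vikram, Kenji. The first manager that appears in both chains is Sven.

Sven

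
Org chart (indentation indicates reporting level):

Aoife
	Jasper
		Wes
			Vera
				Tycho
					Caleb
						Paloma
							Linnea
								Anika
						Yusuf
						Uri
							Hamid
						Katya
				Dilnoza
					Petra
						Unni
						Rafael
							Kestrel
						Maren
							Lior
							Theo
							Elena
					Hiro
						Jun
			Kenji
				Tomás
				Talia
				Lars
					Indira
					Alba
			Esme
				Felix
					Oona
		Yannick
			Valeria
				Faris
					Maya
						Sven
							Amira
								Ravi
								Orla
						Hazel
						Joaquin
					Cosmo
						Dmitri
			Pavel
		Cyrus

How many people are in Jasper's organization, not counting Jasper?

45

Jasper directly manages Wes, Yannick, Cyrus. Under Wes: Esme, Felix, Oona, Kenji, Lars, Alba, Indira, Talia, Tomás, Vera, Dilnoza, Hiro, Jun, Petra, Maren, Elena, Theo, Lior, Rafael, Kestrel, Unni, Tycho, Caleb, Katya, Uri, Hamid, Yusuf, Paloma, Linnea, Anika (30). Under Yannick: Pavel, Valeria, Faris, Cosmo, Dmitri, Maya, Joaquin, Hazel, Sven, Amira, Orla, Ravi (12). Cyrus has no reports. So Jasper's organization is 3 direct reports plus everyone under them: 31 + 13 + 1 = 45.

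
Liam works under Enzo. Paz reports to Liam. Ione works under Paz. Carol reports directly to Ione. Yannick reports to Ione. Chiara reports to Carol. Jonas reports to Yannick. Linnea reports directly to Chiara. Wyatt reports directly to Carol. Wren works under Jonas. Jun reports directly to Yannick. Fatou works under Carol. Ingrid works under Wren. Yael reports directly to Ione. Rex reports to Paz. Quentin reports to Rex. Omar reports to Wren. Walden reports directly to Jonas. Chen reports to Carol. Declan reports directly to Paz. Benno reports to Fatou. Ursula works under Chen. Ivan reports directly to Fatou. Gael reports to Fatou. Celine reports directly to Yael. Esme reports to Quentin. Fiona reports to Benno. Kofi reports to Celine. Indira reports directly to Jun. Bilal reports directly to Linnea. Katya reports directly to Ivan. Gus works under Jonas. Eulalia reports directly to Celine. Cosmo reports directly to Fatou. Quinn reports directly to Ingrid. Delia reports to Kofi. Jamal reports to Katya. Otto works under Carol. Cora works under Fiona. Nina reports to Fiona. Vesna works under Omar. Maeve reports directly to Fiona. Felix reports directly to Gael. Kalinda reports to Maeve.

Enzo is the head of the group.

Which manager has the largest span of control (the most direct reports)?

Carol

Direct-report counts: Enzo has 1; Liam has 1; Paz has 3; Rex has 1; Quentin has 1; Ione has 3; Yael has 1; Celine has 2; Kofi has 1; Yannick has 2; Jun has 1; Jonas has 3; Wren has 2; Omar has 1; Ingrid has 1; Carol has 5; Chen has 1; Fatou has 4; Gael has 1; Ivan has 1; Katya has 1; Benno has 1; Fiona has 3; Maeve has 1; Chiara has 1; Linnea has 1. The largest is 5, held by Carol.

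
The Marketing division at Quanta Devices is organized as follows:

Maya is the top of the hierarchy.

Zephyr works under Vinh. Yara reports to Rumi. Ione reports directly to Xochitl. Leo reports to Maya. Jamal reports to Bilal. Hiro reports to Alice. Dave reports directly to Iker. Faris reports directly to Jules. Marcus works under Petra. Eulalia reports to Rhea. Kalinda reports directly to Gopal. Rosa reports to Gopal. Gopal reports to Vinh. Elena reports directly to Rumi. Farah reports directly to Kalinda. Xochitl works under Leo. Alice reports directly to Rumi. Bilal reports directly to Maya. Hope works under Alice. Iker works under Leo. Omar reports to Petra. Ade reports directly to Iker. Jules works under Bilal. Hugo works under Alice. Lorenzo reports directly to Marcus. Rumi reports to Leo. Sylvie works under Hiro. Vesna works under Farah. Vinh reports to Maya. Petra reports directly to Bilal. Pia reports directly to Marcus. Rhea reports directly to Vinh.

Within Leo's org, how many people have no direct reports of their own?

The people in Leo's organization with no one reporting to them are Ione, Ade, Dave, Elena, Yara, Hugo, Hope, Sylvie. That is 8.

8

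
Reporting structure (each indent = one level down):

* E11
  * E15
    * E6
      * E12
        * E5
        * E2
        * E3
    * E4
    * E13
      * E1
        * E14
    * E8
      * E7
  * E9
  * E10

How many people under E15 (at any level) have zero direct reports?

6

The people in E15's organization with no one reporting to them are E7, E14, E4, E3, E2, E5. That is 6.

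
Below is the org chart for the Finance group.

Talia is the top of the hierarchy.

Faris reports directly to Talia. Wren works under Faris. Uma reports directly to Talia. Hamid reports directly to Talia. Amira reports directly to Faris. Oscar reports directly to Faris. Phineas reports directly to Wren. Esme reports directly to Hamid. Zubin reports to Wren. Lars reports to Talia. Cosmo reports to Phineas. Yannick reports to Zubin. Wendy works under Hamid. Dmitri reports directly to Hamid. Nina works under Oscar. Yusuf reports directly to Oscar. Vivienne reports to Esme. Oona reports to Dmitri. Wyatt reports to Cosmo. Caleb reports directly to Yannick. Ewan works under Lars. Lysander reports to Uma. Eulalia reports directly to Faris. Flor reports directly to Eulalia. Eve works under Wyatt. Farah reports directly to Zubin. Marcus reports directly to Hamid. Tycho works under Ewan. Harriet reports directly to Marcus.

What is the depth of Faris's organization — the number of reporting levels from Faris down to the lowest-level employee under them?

The longest chain under Faris runs Faris → Wren → Phineas → Cosmo → Wyatt → Eve, which is 5 levels below Faris.

5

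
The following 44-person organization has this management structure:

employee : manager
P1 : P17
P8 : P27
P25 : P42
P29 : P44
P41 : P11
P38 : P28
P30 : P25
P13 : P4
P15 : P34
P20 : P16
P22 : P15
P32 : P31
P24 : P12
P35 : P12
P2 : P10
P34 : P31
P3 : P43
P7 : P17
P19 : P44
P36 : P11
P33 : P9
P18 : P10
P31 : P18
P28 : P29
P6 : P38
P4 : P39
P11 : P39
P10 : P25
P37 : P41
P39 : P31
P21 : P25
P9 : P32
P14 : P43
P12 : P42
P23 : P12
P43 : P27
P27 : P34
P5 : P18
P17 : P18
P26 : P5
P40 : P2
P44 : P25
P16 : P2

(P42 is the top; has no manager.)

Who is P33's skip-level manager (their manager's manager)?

P33 reports to P9, and P9 reports to P32. So P33's skip-level manager is P32.

P32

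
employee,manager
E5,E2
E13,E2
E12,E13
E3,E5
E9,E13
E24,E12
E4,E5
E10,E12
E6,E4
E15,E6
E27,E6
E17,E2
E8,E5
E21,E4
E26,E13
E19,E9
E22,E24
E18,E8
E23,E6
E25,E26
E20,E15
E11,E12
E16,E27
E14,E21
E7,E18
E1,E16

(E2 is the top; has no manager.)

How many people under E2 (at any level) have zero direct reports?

The people in E2's organization with no one reporting to them are E17, E25, E19, E11, E10, E22, E7, E14, E23, E1, E20, E3. That is 12.

12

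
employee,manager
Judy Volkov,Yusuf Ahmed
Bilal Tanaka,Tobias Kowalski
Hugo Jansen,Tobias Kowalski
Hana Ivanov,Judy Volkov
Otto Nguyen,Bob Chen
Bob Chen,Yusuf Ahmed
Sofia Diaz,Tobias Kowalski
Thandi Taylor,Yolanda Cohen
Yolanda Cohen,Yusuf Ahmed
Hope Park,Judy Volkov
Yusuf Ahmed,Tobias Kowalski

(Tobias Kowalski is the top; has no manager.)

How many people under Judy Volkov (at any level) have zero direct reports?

2

The people in Judy Volkov's organization with no one reporting to them are Hope Park, Hana Ivanov. That is 2.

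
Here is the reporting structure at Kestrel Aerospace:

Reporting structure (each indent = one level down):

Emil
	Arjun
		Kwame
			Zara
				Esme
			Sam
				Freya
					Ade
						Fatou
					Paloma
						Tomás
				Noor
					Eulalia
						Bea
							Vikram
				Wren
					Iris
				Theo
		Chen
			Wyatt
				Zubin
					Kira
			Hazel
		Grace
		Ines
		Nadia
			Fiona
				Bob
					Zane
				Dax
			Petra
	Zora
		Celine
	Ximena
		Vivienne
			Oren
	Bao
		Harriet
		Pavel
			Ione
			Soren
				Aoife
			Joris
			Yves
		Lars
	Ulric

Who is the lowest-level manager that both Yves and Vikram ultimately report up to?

Emil

Yves's chain of managers is Pavel, Bao, Emil. Vikram's chain of managers is Bea, Eulalia, Noor, Sam, Kwame, Arjun, Emil. The first manager that appears in both chains is Emil.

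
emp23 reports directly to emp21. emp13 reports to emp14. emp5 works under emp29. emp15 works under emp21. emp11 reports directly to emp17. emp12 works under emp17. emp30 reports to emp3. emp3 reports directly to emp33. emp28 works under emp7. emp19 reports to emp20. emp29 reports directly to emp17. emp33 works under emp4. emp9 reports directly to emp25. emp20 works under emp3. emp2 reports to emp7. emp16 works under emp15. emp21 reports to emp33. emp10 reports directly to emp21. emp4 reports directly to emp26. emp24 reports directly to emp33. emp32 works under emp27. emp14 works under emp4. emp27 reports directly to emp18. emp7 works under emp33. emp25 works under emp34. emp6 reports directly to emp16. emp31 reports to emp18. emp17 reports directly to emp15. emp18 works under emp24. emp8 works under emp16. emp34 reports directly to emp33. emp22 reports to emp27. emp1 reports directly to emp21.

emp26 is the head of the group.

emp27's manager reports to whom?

emp27 reports to emp18, and emp18 reports to emp24. So emp27's skip-level manager is emp24.

emp24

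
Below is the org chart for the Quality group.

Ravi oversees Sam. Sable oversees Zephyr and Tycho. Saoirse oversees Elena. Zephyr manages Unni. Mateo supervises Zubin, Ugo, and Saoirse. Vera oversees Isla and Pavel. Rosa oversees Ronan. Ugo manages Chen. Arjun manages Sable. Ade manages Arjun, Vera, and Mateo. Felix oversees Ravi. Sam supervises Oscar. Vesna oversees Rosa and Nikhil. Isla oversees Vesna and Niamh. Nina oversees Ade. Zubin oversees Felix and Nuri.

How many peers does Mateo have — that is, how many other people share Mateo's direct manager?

2

Mateo reports to Ade. Ade's other direct reports are Arjun, Vera — 2 peers.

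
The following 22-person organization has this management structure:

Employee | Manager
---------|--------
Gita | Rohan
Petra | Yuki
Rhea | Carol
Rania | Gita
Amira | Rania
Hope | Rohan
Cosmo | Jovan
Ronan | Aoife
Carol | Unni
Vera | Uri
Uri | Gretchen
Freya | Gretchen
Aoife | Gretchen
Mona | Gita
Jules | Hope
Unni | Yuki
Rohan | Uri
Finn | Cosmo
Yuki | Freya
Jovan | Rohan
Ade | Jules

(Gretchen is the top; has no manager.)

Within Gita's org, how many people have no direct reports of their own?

2

The people in Gita's organization with no one reporting to them are Mona, Amira. That is 2.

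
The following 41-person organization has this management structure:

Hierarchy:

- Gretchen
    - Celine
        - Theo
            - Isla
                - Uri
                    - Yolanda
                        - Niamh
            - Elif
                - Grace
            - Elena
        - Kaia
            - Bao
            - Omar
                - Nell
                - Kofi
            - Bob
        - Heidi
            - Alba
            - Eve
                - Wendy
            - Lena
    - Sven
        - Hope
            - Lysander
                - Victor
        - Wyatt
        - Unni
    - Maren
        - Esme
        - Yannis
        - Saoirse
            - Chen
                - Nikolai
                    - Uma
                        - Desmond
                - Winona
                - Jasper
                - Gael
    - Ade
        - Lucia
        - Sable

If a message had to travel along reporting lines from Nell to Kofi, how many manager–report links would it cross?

2

Nell is 1 level below Omar, and Kofi is 1 level below Omar (their lowest common manager). The shortest path runs up from Nell to Omar and back down to Kofi: 1 + 1 = 2 links.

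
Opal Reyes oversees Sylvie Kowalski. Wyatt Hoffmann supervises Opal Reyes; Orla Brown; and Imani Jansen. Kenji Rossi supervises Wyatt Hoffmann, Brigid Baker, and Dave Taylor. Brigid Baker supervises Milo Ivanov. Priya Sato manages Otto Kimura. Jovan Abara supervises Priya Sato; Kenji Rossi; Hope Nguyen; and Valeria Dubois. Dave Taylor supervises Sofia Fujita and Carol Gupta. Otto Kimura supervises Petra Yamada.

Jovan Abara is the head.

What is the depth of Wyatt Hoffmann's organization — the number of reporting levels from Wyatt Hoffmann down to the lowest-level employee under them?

The longest chain under Wyatt Hoffmann runs Wyatt Hoffmann → Opal Reyes → Sylvie Kowalski, which is 2 levels below Wyatt Hoffmann.

2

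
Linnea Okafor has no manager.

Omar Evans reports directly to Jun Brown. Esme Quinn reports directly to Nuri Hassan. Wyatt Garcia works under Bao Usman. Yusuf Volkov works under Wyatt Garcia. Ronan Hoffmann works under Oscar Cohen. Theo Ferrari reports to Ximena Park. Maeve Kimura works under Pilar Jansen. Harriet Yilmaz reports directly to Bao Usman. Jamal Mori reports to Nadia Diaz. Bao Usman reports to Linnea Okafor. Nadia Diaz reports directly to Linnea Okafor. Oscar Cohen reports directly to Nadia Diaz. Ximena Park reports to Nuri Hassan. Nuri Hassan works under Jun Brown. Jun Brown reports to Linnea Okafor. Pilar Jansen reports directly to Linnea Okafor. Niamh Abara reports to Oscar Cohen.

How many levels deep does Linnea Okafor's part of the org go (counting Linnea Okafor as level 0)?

4

The longest chain under Linnea Okafor runs Linnea Okafor → Jun Brown → Nuri Hassan → Ximena Park → Theo Ferrari, which is 4 levels below Linnea Okafor.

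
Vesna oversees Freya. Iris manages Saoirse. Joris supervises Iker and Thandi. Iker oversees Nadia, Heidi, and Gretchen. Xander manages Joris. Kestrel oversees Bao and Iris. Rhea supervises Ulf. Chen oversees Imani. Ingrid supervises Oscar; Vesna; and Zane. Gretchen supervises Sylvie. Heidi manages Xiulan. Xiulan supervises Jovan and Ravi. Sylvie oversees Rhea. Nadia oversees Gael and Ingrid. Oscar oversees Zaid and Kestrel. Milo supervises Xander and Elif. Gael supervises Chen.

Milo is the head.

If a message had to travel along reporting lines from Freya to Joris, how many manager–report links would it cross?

Freya is in Joris's organization: the chain from Freya up to Joris is Freya → Vesna → Ingrid → Nadia → Iker → Joris, which is 5 links.

5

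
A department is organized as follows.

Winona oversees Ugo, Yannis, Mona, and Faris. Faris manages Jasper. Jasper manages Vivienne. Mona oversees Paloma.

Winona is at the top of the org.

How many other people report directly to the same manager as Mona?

Mona reports to Winona. Winona's other direct reports are Faris, Ugo, Yannis — 3 peers.

3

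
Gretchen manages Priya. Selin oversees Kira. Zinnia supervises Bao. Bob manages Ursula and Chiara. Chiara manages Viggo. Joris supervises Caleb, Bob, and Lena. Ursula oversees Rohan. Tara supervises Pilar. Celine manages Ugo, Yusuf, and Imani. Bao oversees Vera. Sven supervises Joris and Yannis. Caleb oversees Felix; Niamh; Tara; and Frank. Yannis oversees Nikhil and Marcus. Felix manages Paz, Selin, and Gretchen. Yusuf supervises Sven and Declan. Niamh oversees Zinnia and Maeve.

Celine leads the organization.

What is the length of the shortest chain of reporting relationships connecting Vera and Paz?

Vera is 4 levels below Caleb, and Paz is 2 levels below Caleb (their lowest common manager). The shortest path runs up from Vera to Caleb and back down to Paz: 4 + 2 = 6 links.

6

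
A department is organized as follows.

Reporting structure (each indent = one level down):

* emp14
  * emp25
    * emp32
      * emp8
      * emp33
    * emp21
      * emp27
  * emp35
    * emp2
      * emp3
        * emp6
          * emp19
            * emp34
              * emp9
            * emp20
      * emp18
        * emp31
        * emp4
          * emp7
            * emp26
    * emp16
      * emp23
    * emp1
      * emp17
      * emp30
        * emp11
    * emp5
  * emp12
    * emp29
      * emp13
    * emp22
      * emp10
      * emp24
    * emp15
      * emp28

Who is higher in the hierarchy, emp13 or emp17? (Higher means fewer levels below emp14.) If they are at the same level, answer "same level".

same level

Both emp13 and emp17 are 3 levels below emp14.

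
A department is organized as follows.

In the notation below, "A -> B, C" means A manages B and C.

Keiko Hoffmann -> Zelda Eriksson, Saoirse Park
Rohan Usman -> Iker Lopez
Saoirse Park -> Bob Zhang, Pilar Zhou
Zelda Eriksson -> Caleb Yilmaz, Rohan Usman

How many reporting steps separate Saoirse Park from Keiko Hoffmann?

1

Chain from Saoirse Park up to Keiko Hoffmann: Saoirse Park → Keiko Hoffmann. That is 1 step up, so Saoirse Park is 1 level below Keiko Hoffmann.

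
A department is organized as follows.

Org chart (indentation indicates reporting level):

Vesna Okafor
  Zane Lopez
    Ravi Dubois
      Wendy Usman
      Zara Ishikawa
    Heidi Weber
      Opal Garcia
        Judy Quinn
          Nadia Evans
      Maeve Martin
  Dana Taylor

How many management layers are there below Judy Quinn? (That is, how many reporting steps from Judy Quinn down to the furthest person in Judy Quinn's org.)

The longest chain under Judy Quinn runs Judy Quinn → Nadia Evans, which is 1 level below Judy Quinn.

1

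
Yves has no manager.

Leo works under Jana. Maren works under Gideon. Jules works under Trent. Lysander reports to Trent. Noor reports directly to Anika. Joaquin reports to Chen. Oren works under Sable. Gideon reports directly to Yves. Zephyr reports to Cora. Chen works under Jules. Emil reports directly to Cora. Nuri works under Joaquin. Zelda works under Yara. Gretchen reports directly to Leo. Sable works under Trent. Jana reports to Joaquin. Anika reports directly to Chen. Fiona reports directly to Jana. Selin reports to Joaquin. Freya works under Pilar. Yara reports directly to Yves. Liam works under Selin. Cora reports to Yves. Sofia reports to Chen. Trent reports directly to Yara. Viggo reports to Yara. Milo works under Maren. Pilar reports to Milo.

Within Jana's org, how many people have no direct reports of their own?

The people in Jana's organization with no one reporting to them are Fiona, Gretchen. That is 2.

2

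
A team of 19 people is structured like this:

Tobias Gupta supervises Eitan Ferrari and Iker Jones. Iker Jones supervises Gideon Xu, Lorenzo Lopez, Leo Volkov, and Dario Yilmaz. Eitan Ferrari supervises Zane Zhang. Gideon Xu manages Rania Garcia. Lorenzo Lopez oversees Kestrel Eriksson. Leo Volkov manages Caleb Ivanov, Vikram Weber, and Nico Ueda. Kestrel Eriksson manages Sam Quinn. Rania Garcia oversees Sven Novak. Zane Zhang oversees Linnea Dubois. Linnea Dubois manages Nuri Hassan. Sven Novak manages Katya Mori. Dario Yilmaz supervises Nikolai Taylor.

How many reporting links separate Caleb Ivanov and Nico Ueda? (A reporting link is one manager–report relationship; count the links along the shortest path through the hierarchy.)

Caleb Ivanov is 1 level below Leo Volkov, and Nico Ueda is 1 level below Leo Volkov (their lowest common manager). The shortest path runs up from Caleb Ivanov to Leo Volkov and back down to Nico Ueda: 1 + 1 = 2 links.

2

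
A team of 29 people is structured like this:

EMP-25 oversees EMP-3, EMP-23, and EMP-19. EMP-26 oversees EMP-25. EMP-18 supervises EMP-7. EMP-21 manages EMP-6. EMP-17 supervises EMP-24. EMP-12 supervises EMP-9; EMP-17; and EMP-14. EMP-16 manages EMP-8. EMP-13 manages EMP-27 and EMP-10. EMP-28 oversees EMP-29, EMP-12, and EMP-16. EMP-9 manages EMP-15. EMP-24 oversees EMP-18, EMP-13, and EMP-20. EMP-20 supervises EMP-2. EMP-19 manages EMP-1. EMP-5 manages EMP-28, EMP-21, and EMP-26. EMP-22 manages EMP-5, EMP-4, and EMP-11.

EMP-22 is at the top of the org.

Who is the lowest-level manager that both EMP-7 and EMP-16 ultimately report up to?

EMP-7's chain of managers is EMP-18, EMP-24, EMP-17, EMP-12, EMP-28, EMP-5, EMP-22. EMP-16's chain of managers is EMP-28, EMP-5, EMP-22. The first manager that appears in both chains is EMP-28.

EMP-28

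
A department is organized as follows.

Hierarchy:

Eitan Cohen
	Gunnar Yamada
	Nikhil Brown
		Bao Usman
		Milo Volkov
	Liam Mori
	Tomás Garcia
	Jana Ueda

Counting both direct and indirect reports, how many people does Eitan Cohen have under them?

Eitan Cohen directly manages Gunnar Yamada, Nikhil Brown, Liam Mori, Tomás Garcia, Jana Ueda. Gunnar Yamada has no reports. Under Nikhil Brown: Milo Volkov, Bao Usman (2). Liam Mori has no reports. Tomás Garcia has no reports. Jana Ueda has no reports. So Eitan Cohen's organization is 5 direct reports plus everyone under them: 1 + 3 + 1 + 1 + 1 = 7.

7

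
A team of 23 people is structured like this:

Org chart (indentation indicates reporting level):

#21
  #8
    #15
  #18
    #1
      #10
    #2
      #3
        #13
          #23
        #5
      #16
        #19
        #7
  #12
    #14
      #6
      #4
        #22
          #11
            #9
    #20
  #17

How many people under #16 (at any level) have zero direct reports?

2

The people in #16's organization with no one reporting to them are #7, #19. That is 2.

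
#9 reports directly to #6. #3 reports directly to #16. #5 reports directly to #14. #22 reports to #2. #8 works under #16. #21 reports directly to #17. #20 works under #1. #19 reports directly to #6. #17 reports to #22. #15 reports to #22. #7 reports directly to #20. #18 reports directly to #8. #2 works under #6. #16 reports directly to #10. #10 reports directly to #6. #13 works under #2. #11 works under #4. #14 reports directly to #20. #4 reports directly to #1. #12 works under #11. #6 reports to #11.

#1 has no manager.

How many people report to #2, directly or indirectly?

#2 directly manages #13, #22. #13 has no reports. Under #22: #17, #21, #15 (3). So #2's organization is 2 direct reports plus everyone under them: 1 + 4 = 5.

5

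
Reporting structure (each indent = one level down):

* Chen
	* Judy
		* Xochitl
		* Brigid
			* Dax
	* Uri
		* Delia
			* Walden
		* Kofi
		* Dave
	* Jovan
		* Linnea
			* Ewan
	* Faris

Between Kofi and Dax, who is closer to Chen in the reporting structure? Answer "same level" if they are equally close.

Kofi

Kofi is 2 levels below Chen; Dax is 3. Kofi is higher.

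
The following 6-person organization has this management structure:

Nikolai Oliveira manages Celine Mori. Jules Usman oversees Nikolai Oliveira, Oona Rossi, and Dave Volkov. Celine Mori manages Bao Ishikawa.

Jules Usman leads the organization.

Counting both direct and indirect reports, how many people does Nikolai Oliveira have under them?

2

Nikolai Oliveira directly manages Celine Mori. Under Celine Mori: Bao Ishikawa (1). That's 2 in total.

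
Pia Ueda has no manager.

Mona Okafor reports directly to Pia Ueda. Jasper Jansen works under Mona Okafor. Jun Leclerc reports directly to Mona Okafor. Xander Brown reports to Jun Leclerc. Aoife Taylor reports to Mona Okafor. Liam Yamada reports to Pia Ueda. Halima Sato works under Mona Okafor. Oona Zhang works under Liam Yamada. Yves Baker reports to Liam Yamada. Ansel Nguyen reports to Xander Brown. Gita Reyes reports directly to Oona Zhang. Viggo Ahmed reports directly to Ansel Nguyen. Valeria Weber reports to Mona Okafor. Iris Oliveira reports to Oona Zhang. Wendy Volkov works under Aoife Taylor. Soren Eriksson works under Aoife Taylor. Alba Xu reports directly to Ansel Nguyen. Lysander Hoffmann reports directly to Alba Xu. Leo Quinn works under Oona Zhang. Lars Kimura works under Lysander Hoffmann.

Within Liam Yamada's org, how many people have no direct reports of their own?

The people in Liam Yamada's organization with no one reporting to them are Yves Baker, Leo Quinn, Iris Oliveira, Gita Reyes. That is 4.

4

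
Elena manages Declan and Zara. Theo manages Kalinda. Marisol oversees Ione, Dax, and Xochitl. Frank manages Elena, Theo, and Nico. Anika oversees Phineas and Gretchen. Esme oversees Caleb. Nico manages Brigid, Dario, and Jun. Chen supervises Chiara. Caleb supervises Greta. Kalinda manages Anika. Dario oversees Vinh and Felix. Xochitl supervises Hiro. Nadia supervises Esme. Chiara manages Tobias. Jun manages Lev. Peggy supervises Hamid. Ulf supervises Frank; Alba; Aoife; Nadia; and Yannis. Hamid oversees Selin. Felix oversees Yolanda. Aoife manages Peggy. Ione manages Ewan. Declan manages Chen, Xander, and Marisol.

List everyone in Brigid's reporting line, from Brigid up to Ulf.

Brigid reports to Nico. Nico reports to Frank. Frank reports to Ulf. Ulf is at the top.

Brigid -> Nico -> Frank -> Ulf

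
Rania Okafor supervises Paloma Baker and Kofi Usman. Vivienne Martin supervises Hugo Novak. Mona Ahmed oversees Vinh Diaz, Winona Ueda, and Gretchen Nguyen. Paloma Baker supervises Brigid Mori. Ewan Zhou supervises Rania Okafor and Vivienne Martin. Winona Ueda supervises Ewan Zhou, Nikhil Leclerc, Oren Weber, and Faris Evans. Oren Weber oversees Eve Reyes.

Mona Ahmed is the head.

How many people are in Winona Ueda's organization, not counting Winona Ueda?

11

Winona Ueda directly manages Ewan Zhou, Nikhil Leclerc, Oren Weber, Faris Evans. Under Ewan Zhou: Vivienne Martin, Hugo Novak, Rania Okafor, Kofi Usman, Paloma Baker, Brigid Mori (6). Nikhil Leclerc has no reports. Under Oren Weber: Eve Reyes (1). Faris Evans has no reports. So Winona Ueda's organization is 4 direct reports plus everyone under them: 7 + 1 + 2 + 1 = 11.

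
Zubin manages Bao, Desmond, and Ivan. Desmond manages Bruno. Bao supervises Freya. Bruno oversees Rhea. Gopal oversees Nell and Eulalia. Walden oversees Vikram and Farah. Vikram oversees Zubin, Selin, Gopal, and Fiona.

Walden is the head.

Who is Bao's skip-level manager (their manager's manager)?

Bao reports to Zubin, and Zubin reports to Vikram. So Bao's skip-level manager is Vikram.

Vikram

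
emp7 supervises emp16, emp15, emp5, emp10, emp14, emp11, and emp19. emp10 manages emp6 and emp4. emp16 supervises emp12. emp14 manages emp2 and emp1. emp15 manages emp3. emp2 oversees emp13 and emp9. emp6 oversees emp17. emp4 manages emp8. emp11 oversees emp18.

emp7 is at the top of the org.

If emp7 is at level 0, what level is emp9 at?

Chain from emp9 up to emp7: emp9 → emp2 → emp14 → emp7. That is 3 steps up, so emp9 is 3 levels below emp7.

3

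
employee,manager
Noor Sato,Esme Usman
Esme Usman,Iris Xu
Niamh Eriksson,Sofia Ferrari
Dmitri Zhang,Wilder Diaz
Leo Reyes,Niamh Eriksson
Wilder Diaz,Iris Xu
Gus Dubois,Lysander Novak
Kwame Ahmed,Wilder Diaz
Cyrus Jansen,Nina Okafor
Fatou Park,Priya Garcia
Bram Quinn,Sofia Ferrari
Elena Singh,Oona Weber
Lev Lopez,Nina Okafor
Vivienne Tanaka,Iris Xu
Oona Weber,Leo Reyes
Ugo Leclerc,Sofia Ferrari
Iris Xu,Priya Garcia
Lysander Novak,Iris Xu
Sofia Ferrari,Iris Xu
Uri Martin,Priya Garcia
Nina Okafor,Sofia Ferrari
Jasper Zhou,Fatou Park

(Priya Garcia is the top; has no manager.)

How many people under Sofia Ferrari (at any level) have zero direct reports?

The people in Sofia Ferrari's organization with no one reporting to them are Bram Quinn, Ugo Leclerc, Elena Singh, Cyrus Jansen, Lev Lopez. That is 5.

5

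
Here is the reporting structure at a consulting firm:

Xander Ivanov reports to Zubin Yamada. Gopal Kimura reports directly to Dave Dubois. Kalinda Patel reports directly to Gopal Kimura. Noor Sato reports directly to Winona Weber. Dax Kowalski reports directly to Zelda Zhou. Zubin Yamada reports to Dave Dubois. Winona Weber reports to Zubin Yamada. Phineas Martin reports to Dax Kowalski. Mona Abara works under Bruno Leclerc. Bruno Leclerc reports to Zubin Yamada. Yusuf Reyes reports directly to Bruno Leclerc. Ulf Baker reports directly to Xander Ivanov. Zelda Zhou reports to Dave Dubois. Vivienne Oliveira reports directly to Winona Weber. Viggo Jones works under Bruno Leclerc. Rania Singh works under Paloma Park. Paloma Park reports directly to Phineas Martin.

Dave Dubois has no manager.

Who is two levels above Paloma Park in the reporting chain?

Dax Kowalski

Paloma Park reports to Phineas Martin, and Phineas Martin reports to Dax Kowalski. So Paloma Park's skip-level manager is Dax Kowalski.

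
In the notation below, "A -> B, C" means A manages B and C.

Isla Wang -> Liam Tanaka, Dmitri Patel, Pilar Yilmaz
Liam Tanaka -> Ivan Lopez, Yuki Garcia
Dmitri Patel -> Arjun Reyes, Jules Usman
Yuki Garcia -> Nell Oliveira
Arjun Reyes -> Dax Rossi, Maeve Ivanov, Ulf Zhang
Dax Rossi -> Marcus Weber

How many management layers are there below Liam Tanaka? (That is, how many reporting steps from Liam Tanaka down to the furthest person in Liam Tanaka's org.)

The longest chain under Liam Tanaka runs Liam Tanaka → Yuki Garcia → Nell Oliveira, which is 2 levels below Liam Tanaka.

2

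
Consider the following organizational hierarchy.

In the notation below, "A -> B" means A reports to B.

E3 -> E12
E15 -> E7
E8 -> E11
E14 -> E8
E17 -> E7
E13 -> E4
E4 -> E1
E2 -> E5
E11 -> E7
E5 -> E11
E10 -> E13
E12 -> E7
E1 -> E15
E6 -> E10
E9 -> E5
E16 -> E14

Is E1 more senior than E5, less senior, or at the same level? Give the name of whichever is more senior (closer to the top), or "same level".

Both E1 and E5 are 2 levels below E7.

same level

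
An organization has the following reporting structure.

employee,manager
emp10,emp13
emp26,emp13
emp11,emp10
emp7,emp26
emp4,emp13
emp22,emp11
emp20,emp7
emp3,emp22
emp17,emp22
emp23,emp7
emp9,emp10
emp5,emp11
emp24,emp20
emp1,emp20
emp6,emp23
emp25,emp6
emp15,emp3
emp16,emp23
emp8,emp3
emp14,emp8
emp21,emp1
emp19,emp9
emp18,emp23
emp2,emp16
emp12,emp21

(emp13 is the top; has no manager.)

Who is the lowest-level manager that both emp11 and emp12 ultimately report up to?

emp13

emp11's chain of managers is emp10, emp13. emp12's chain of managers is emp21, emp1, emp20, emp7, emp26, emp13. The first manager that appears in both chains is emp13.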